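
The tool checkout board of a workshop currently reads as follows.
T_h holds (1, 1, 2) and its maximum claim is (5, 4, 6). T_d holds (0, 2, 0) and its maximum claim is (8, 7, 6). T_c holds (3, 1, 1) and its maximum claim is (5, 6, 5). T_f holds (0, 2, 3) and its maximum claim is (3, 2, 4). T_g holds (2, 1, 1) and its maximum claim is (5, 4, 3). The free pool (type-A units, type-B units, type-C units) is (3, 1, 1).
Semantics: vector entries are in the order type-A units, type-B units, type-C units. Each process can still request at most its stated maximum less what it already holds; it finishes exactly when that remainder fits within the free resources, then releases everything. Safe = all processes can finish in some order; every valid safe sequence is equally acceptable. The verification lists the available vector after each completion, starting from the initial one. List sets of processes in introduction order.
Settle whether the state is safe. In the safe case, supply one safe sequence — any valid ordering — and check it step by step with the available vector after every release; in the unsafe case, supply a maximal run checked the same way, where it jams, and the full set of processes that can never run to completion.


SAFE — a valid safe sequence is T_f, T_g, T_h, T_c, T_d.
Key observation: the order's first zero-slack moment is T_f ((3, 0, 1) needed, (3, 1, 1) free — a requested resource with nothing to spare).
Verifying each step:
  pool = (3, 1, 1)
  T_f: need (3, 0, 1) fits (3, 1, 1); releases (0, 2, 3), pool now (3, 3, 4)
  T_g: need (3, 3, 2) fits (3, 3, 4); releases (2, 1, 1), pool now (5, 4, 5)
  T_h: need (4, 3, 4) fits (5, 4, 5); releases (1, 1, 2), pool now (6, 5, 7)
  T_c: need (2, 5, 4) fits (6, 5, 7); releases (3, 1, 1), pool now (9, 6, 8)
  T_d: need (8, 5, 6) fits (9, 6, 8); releases (0, 2, 0), pool now (9, 8, 8)


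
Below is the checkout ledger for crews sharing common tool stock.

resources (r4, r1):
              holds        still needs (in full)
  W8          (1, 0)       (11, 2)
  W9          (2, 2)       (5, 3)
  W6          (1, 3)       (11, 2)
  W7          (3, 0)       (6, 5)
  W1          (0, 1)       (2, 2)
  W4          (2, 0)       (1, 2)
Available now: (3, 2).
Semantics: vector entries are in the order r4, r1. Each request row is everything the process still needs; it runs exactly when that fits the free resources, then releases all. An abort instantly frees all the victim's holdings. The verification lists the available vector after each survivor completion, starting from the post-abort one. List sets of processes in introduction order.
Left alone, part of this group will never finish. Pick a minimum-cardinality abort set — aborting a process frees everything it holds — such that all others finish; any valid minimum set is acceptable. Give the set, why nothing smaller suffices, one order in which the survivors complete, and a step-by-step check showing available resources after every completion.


The answer: abort W8.
Key observation: before aborting W8, W6 was permanently blocked — no order could ever run it; afterwards it completes at step 5.
Why nothing smaller works: aborting no one leaves the state deadlocked as given.
One survivor order: W4, W1, W9, W7, W6. Verifying each step (post-abort pool first):
  pool = (4, 2)
  W4 needs (1, 2) <= (4, 2) -> finishes; pool += (2, 0) = (6, 2)
  W1 needs (2, 2) <= (6, 2) -> finishes; pool += (0, 1) = (6, 3)
  W9 needs (5, 3) <= (6, 3) -> finishes; pool += (2, 2) = (8, 5)
  W7 needs (6, 5) <= (8, 5) -> finishes; pool += (3, 0) = (11, 5)
  W6 needs (11, 2) <= (11, 5) -> finishes; pool += (1, 3) = (12, 8)


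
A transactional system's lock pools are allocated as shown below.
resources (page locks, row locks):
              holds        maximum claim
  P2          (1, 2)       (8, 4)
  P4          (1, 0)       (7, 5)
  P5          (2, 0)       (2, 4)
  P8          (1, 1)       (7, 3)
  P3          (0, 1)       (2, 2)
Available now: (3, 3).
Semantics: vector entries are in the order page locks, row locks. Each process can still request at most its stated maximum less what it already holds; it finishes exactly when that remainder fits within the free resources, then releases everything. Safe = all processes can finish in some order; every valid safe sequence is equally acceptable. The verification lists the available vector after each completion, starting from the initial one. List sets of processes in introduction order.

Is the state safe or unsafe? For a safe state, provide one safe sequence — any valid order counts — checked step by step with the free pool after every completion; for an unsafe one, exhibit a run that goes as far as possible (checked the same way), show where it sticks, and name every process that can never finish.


UNSAFE — no complete ordering exists.
Key observation: even finishing P3, P5 leaves just (5, 4) free — too little page locks for any of the remaining processes.
A maximal execution: P3, P5 — then nothing else fits. Check, step by step:
  pool = (3, 3)
  P3: need (2, 1) fits (3, 3); releases (0, 1), pool now (3, 4)
  P5: need (0, 4) fits (3, 4); releases (2, 0), pool now (5, 4)
  blocked: P2 wants (7, 2), pool (5, 4) — not enough page locks
  blocked: P4 wants (6, 5), pool (5, 4) — not enough page locks and row locks
  blocked: P8 wants (6, 2), pool (5, 4) — not enough page locks
Never able to finish: P2, P4 and P8.


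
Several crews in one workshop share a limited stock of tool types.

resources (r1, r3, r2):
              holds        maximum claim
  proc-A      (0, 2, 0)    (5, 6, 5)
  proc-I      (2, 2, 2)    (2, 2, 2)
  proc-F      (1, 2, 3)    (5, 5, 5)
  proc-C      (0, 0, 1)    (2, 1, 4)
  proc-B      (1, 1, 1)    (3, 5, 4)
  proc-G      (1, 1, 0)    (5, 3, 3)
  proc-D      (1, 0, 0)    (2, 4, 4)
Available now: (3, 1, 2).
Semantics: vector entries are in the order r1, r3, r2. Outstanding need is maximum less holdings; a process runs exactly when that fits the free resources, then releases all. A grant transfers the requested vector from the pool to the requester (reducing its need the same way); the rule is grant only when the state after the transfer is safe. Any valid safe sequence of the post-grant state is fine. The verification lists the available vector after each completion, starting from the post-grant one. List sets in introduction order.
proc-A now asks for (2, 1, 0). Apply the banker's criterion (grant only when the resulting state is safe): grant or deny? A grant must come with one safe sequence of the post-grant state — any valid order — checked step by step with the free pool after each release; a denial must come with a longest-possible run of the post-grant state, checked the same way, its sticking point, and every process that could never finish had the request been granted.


DENY — the pretend-granted state is unsafe.
Key observation: after proc-I, proc-C the pool peaks at (3, 2, 5), and each blocked process is short somewhere: proc-A on r3; proc-F on r1, r3; proc-B on r3; proc-G on r1; proc-D on r3.
Pretend the grant happened; the run proc-I, proc-C goes as far as possible. Walking it through:
  pool = (1, 0, 2)
  proc-I needs (0, 0, 0) <= (1, 0, 2) -> finishes; pool += (2, 2, 2) = (3, 2, 4)
  proc-C needs (2, 1, 3) <= (3, 2, 4) -> finishes; pool += (0, 0, 1) = (3, 2, 5)
  blocked: proc-A wants (3, 3, 5), pool (3, 2, 5) — not enough r3
  blocked: proc-F wants (4, 3, 2), pool (3, 2, 5) — not enough r1 and r3
  blocked: proc-B wants (2, 4, 3), pool (3, 2, 5) — not enough r3
  blocked: proc-G wants (4, 2, 3), pool (3, 2, 5) — not enough r1
  blocked: proc-D wants (1, 4, 4), pool (3, 2, 5) — not enough r3
Post-grant, the permanently blocked set is proc-A, proc-F, proc-B, proc-G and proc-D.


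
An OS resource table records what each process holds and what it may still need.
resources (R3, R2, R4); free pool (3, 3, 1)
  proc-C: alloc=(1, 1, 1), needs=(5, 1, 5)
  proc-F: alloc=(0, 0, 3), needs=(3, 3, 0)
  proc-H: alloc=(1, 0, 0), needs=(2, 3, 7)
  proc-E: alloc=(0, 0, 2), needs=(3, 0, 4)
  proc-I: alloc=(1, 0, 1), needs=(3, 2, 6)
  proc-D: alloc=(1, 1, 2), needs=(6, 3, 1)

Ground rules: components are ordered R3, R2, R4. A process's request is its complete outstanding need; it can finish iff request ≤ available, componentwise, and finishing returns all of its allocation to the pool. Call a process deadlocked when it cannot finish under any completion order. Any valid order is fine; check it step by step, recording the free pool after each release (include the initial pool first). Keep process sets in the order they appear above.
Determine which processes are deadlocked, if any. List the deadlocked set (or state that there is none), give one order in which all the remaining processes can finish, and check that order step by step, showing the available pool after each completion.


The deadlocked set is empty.
Key observation: the pool covers proc-F at once, and every later process fits after earlier releases.
The rest can finish in the order proc-F, proc-E, proc-I, proc-H, proc-C, proc-D. Verifying each step:
  pool = (3, 3, 1)
  proc-F: need (3, 3, 0) fits (3, 3, 1); releases (0, 0, 3), pool now (3, 3, 4)
  proc-E: need (3, 0, 4) fits (3, 3, 4); releases (0, 0, 2), pool now (3, 3, 6)
  proc-I: need (3, 2, 6) fits (3, 3, 6); releases (1, 0, 1), pool now (4, 3, 7)
  proc-H: need (2, 3, 7) fits (4, 3, 7); releases (1, 0, 0), pool now (5, 3, 7)
  proc-C: need (5, 1, 5) fits (5, 3, 7); releases (1, 1, 1), pool now (6, 4, 8)
  proc-D: need (6, 3, 1) fits (6, 4, 8); releases (1, 1, 2), pool now (7, 5, 10)


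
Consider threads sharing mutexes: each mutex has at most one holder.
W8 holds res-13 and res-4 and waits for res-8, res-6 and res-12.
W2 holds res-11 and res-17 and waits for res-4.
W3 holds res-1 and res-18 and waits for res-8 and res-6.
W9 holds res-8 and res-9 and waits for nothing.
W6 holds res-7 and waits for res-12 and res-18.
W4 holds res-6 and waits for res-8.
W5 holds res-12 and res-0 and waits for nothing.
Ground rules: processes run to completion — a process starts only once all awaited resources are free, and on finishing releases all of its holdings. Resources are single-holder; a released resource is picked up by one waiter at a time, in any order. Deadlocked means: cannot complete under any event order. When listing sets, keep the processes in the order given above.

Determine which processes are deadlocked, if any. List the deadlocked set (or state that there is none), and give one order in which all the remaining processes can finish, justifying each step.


Nothing here is deadlocked.
Key observation: the waits form no ring: some process can always run, and its releases unblock the others one by one.
One completion order for the rest: W9, W4, W5, W3, W8, W6, W2.
Verifying each step:
  W9 waits on nothing -> runs at once and releases res-8 and res-9
  W4: everything it awaited (res-8) is free; runs, freeing res-6
  W5 waits on nothing -> runs at once and releases res-12 and res-0
  W3: everything it awaited (res-8 and res-6) is free; runs, freeing res-1 and res-18
  W8: everything it awaited (res-8, res-6 and res-12) is free; runs, freeing res-13 and res-4
  W6: everything it awaited (res-12 and res-18) is free; runs, freeing res-7
  W2: everything it awaited (res-4) is free; runs, freeing res-11 and res-17


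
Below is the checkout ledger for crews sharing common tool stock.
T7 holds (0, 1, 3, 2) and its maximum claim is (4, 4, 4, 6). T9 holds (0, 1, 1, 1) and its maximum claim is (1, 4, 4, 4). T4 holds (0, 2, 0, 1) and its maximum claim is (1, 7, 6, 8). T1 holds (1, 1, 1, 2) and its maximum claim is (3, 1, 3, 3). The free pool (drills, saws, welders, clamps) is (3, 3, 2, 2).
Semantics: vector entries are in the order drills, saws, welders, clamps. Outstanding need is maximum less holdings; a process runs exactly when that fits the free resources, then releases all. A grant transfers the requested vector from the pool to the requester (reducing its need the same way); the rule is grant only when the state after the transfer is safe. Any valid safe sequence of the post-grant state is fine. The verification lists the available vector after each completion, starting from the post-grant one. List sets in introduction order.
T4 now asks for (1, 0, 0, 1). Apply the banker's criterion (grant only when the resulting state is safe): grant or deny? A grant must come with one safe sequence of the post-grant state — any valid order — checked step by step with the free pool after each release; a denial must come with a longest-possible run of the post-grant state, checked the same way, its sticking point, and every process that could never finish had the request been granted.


DENY: after the grant no complete ordering would exist.
Key observation: after T1, T9 the pool peaks at (3, 5, 4, 4), and each blocked process is short somewhere: T7 on drills; T4 on welders, clamps.
After a pretend grant, a maximal execution: T1, T9 — then nothing else fits. Step-by-step check:
  pool = (2, 3, 2, 1)
  run T1 (needs (2, 0, 2, 1), free (2, 3, 2, 1)); after release of (1, 1, 1, 2) the pool is (3, 4, 3, 3)
  run T9 (needs (1, 3, 3, 3), free (3, 4, 3, 3)); after release of (0, 1, 1, 1) the pool is (3, 5, 4, 4)
  T7 cannot run: need (4, 3, 1, 4) vs free (3, 5, 4, 4) (insufficient drills)
  T4 cannot run: need (0, 5, 6, 6) vs free (3, 5, 4, 4) (insufficient welders and clamps)
Post-grant, the permanently blocked set is T7 and T4.


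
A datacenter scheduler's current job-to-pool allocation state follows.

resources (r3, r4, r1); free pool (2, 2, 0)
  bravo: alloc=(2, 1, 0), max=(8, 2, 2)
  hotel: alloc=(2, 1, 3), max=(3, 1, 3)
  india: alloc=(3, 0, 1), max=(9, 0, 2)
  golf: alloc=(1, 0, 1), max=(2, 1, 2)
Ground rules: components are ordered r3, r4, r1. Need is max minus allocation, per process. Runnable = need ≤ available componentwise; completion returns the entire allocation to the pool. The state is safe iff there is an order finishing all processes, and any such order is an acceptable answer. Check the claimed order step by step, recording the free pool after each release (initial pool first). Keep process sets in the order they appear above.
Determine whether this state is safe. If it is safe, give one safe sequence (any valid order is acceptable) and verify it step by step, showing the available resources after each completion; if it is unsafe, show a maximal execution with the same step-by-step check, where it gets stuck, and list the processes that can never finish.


UNSAFE.
Key observation: hotel, golf can finish, but then (5, 3, 4) is all there is, and the blocked group's r3 demands exceed it.
The run hotel, golf cannot be extended any further. Check, step by step:
  pool = (2, 2, 0)
  hotel: need (1, 0, 0) fits (2, 2, 0); releases (2, 1, 3), pool now (4, 3, 3)
  golf: need (1, 1, 1) fits (4, 3, 3); releases (1, 0, 1), pool now (5, 3, 4)
  bravo cannot run: need (6, 1, 2) vs free (5, 3, 4) (insufficient r3)
  india cannot run: need (6, 0, 1) vs free (5, 3, 4) (insufficient r3)
Permanently blocked: bravo and india.


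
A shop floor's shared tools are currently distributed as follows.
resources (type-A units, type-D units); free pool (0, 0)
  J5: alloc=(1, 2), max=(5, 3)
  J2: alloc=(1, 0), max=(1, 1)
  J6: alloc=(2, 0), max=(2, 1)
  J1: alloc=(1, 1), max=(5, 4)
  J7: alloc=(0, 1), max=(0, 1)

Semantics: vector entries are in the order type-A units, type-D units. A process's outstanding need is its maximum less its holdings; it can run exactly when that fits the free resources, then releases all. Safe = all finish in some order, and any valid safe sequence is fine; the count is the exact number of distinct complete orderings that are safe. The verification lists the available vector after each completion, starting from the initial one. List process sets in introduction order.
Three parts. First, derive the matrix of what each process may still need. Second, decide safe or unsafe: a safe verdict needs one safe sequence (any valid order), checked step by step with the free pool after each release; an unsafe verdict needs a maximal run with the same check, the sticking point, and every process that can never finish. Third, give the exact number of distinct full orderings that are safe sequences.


(1) Outstanding need per process (order type-A units, type-D units):
  J5: (4, 1)
  J2: (0, 1)
  J6: (0, 1)
  J1: (4, 3)
  J7: (0, 0)
(2) The state is UNSAFE.
Key observation: even finishing J7, J2, J6 leaves just (3, 1) free — too little type-A units for any of the remaining processes.
The run J7, J2, J6 cannot be extended any further. Walking it through:
  pool = (0, 0)
  J7 needs (0, 0) <= (0, 0) -> finishes; pool += (0, 1) = (0, 1)
  J2 needs (0, 1) <= (0, 1) -> finishes; pool += (1, 0) = (1, 1)
  J6 needs (0, 1) <= (1, 1) -> finishes; pool += (2, 0) = (3, 1)
  blocked: J5 wants (4, 1), pool (3, 1) — not enough type-A units
  blocked: J1 wants (4, 3), pool (3, 1) — not enough type-A units and type-D units
Never able to finish: J5 and J1.
(3) Precisely 0 of the possible complete orderings are safe sequences.


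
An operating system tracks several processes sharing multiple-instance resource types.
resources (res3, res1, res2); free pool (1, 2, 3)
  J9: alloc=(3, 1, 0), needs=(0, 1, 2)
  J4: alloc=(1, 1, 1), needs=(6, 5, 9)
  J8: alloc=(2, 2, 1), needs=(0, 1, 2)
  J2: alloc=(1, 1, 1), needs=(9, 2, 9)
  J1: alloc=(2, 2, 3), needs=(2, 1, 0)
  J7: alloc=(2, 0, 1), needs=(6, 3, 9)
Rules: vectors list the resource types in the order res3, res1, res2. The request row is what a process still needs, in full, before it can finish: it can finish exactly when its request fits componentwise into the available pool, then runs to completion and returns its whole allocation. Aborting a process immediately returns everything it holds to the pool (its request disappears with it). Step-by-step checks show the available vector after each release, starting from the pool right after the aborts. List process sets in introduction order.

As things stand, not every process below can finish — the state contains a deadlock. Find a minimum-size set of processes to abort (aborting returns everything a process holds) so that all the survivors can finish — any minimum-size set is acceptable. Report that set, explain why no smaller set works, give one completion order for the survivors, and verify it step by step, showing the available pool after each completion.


Abort J4 and J2.
Key observation: the returned (2, 2, 2) from J4 and J2 is what brings J7 — unrunnable before, under any order — into play at step 3.
No one abort is enough; case by case: J9 alone leaves J4 blocked (short on res2); J4 alone leaves J2 blocked (short on res2); J8 alone leaves J4 blocked (short on res2); J2 alone leaves J4 blocked (short on res2); J1 alone leaves J4 blocked (short on res2); J7 alone leaves J4 blocked (short on res2).
One survivor order: J8, J1, J7, J9. Verifying each step (post-abort pool first):
  pool = (3, 4, 5)
  J8: need (0, 1, 2) fits (3, 4, 5); releases (2, 2, 1), pool now (5, 6, 6)
  J1: need (2, 1, 0) fits (5, 6, 6); releases (2, 2, 3), pool now (7, 8, 9)
  J7: need (6, 3, 9) fits (7, 8, 9); releases (2, 0, 1), pool now (9, 8, 10)
  J9: need (0, 1, 2) fits (9, 8, 10); releases (3, 1, 0), pool now (12, 9, 10)


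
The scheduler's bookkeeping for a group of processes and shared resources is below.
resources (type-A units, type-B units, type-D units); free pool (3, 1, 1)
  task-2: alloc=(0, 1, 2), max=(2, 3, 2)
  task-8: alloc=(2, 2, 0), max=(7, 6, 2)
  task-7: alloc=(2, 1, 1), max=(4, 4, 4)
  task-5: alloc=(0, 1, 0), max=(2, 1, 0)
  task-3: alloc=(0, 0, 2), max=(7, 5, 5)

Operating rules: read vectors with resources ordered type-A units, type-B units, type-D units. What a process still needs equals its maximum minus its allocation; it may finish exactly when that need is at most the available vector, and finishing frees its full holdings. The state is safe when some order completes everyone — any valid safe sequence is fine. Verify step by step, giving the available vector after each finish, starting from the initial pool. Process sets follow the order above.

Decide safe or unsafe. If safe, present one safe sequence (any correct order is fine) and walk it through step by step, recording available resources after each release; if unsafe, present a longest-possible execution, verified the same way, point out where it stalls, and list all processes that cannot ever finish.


SAFE — a valid safe sequence is task-5, task-2, task-7, task-8, task-3.
Key observation: at task-2 the run first touches a limit — (2, 2, 0) against (3, 2, 1), exact on a resource it actually requests.
Walking it through:
  pool = (3, 1, 1)
  task-5 needs (2, 0, 0) <= (3, 1, 1) -> finishes; pool += (0, 1, 0) = (3, 2, 1)
  task-2 needs (2, 2, 0) <= (3, 2, 1) -> finishes; pool += (0, 1, 2) = (3, 3, 3)
  task-7 needs (2, 3, 3) <= (3, 3, 3) -> finishes; pool += (2, 1, 1) = (5, 4, 4)
  task-8 needs (5, 4, 2) <= (5, 4, 4) -> finishes; pool += (2, 2, 0) = (7, 6, 4)
  task-3 needs (7, 5, 3) <= (7, 6, 4) -> finishes; pool += (0, 0, 2) = (7, 6, 6)


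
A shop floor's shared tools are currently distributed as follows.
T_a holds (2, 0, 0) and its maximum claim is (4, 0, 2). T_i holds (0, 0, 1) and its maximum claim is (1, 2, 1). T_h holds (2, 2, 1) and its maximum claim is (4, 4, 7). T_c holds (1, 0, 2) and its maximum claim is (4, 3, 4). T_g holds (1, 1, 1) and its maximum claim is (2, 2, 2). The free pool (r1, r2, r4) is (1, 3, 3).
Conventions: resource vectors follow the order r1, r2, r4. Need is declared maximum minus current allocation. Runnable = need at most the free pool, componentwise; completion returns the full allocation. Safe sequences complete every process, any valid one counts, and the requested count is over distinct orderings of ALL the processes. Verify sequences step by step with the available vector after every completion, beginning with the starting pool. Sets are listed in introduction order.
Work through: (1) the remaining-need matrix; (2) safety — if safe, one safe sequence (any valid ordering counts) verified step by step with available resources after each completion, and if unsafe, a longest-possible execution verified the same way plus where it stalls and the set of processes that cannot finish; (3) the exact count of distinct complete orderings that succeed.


(1) Remaining need (order r1, r2, r4):
  T_a: (2, 0, 2)
  T_i: (1, 2, 0)
  T_h: (2, 2, 6)
  T_c: (3, 3, 2)
  T_g: (1, 1, 1)
(2) SAFE, for example via the order T_g, T_a, T_c, T_h, T_i.
Key observation: reading the order forward, T_g is the first process whose need (1, 1, 1) meets the free pool (1, 3, 3) exactly on a resource it requests.
Check, step by step:
  pool = (1, 3, 3)
  T_g: need (1, 1, 1) fits (1, 3, 3); releases (1, 1, 1), pool now (2, 4, 4)
  T_a: need (2, 0, 2) fits (2, 4, 4); releases (2, 0, 0), pool now (4, 4, 4)
  T_c: need (3, 3, 2) fits (4, 4, 4); releases (1, 0, 2), pool now (5, 4, 6)
  T_h: need (2, 2, 6) fits (5, 4, 6); releases (2, 2, 1), pool now (7, 6, 7)
  T_i: need (1, 2, 0) fits (7, 6, 7); releases (0, 0, 1), pool now (7, 6, 8)
(3) Precisely 5 of the possible complete orderings are safe sequences.


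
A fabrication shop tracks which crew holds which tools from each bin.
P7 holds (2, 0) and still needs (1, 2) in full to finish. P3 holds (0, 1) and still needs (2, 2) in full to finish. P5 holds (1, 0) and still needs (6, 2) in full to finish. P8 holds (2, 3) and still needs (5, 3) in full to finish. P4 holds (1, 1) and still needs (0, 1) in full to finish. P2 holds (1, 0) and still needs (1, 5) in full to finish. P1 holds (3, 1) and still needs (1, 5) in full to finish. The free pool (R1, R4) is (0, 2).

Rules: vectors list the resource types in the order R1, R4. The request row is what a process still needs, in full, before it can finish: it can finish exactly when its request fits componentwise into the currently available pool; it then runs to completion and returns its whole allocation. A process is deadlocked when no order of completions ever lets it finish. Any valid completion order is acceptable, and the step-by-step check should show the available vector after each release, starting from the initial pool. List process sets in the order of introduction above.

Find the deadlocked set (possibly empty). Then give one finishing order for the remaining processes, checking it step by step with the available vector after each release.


The deadlocked set is P5, P8, P2 and P1.
Key observation: after P4, P7, P3 the pool peaks at (3, 4), and each blocked process is short somewhere: P5 on R1; P8 on R1; P2 on R4; P1 on R4.
One completion order for the rest: P4, P7, P3. Verifying each step:
  pool = (0, 2)
  P4: need (0, 1) fits (0, 2); releases (1, 1), pool now (1, 3)
  P7: need (1, 2) fits (1, 3); releases (2, 0), pool now (3, 3)
  P3: need (2, 2) fits (3, 3); releases (0, 1), pool now (3, 4)
The stuck group stays short no matter what:
  blocked: P5 wants (6, 2), pool (3, 4) — not enough R1
  blocked: P8 wants (5, 3), pool (3, 4) — not enough R1
  blocked: P2 wants (1, 5), pool (3, 4) — not enough R4
  blocked: P1 wants (1, 5), pool (3, 4) — not enough R4


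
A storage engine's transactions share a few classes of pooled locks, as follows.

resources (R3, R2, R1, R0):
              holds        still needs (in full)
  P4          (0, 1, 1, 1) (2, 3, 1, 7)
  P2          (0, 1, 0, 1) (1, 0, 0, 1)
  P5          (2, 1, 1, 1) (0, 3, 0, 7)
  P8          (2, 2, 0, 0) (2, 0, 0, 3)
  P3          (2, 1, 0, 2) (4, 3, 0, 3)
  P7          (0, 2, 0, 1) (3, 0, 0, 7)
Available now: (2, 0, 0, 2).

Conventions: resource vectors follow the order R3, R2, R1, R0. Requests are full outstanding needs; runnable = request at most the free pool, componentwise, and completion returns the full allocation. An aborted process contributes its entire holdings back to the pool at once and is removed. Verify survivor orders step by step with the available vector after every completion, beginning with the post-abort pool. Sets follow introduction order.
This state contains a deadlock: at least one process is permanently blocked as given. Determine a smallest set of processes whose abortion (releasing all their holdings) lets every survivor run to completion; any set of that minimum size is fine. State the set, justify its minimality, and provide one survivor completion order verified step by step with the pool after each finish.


Abort P4 and P7.
Key observation: P5 had no path to completion before; after the abort of P4 and P7 ((0, 3, 1, 2) returned), step 4 is where it fits.
Why nothing smaller works — every single abort fails: P4 alone leaves P5 blocked (short on R0); P2 alone leaves P4 blocked (short on R1 and R0); P5 alone leaves P4 blocked (short on R0); P8 alone leaves P4 blocked (short on R1 and R0); P3 alone leaves P4 blocked (short on R1 and R0); P7 alone leaves P4 blocked (short on R1 and R0).
The survivors complete as P8, P3, P2, P5. Verifying each step (starting from the post-abort pool):
  pool = (2, 3, 1, 4)
  P8 needs (2, 0, 0, 3) <= (2, 3, 1, 4) -> finishes; pool += (2, 2, 0, 0) = (4, 5, 1, 4)
  P3 needs (4, 3, 0, 3) <= (4, 5, 1, 4) -> finishes; pool += (2, 1, 0, 2) = (6, 6, 1, 6)
  P2 needs (1, 0, 0, 1) <= (6, 6, 1, 6) -> finishes; pool += (0, 1, 0, 1) = (6, 7, 1, 7)
  P5 needs (0, 3, 0, 7) <= (6, 7, 1, 7) -> finishes; pool += (2, 1, 1, 1) = (8, 8, 2, 8)


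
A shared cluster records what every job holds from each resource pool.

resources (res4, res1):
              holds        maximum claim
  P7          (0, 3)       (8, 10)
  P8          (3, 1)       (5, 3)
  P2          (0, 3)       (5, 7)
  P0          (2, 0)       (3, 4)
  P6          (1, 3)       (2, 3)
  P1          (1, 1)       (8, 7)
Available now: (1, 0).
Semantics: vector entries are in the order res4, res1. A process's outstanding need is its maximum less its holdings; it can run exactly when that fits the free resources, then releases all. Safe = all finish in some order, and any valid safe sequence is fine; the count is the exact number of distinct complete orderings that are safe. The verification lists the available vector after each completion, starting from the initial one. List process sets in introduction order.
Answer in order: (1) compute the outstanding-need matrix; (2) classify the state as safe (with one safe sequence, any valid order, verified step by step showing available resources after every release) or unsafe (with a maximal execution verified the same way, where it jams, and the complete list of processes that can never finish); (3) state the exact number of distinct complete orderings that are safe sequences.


(1) Outstanding need per process (order res4, res1):
  P7: (8, 7)
  P8: (2, 2)
  P2: (5, 4)
  P0: (1, 4)
  P6: (1, 0)
  P1: (7, 6)
(2) SAFE, for example via the order P6, P8, P0, P2, P1, P7.
Key observation: the order's first zero-slack moment is P6 ((1, 0) needed, (1, 0) free — a requested resource with nothing to spare).
Verifying each step:
  pool = (1, 0)
  P6 needs (1, 0) <= (1, 0) -> finishes; pool += (1, 3) = (2, 3)
  P8 needs (2, 2) <= (2, 3) -> finishes; pool += (3, 1) = (5, 4)
  P0 needs (1, 4) <= (5, 4) -> finishes; pool += (2, 0) = (7, 4)
  P2 needs (5, 4) <= (7, 4) -> finishes; pool += (0, 3) = (7, 7)
  P1 needs (7, 6) <= (7, 7) -> finishes; pool += (1, 1) = (8, 8)
  P7 needs (8, 7) <= (8, 8) -> finishes; pool += (0, 3) = (8, 11)
(3) The exact count: 2 of the possible complete orderings are safe sequences.


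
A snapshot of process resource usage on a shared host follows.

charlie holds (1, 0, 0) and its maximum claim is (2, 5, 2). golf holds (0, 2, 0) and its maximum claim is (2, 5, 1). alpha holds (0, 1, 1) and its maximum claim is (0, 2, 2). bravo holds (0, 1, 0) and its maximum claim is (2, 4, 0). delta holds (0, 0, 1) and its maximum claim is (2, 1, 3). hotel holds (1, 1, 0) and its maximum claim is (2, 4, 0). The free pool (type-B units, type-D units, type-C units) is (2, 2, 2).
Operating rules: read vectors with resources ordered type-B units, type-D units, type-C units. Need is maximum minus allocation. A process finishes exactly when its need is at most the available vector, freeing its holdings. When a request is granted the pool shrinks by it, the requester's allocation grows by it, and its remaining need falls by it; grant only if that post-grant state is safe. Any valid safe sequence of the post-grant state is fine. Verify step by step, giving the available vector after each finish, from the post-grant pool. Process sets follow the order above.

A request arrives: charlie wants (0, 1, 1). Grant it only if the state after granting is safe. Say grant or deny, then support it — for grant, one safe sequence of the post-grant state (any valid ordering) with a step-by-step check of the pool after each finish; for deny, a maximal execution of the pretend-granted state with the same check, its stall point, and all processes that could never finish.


DENY — the pretend-granted state is unsafe.
Key observation: even finishing alpha, delta leaves just (2, 2, 3) free — too little type-D units for any of the remaining processes.
Pretend the grant happened; the run alpha, delta goes as far as possible. Step-by-step check:
  pool = (2, 1, 1)
  alpha: need (0, 1, 1) fits (2, 1, 1); releases (0, 1, 1), pool now (2, 2, 2)
  delta: need (2, 1, 2) fits (2, 2, 2); releases (0, 0, 1), pool now (2, 2, 3)
  charlie still needs (1, 4, 1) but only (2, 2, 3) is free — short on type-D units
  golf still needs (2, 3, 1) but only (2, 2, 3) is free — short on type-D units
  bravo still needs (2, 3, 0) but only (2, 2, 3) is free — short on type-D units
  hotel still needs (1, 3, 0) but only (2, 2, 3) is free — short on type-D units
Post-grant, the permanently blocked set is charlie, golf, bravo and hotel.


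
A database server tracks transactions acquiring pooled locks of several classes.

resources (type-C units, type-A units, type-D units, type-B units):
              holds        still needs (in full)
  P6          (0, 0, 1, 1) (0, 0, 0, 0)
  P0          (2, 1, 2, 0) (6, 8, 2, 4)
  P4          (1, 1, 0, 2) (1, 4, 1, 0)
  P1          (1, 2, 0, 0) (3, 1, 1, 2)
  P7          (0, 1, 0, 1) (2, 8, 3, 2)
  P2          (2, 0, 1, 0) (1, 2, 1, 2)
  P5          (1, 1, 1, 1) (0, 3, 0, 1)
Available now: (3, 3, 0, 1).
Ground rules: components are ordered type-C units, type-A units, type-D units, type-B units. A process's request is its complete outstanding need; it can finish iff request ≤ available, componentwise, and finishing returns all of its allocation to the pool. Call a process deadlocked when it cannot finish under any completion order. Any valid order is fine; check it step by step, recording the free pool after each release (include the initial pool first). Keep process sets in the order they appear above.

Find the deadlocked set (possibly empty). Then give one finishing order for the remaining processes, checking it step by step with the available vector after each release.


Deadlocked set: P0 and P7.
Key observation: no order helps: past P6, P2, P5, P1, P4, the free pool tops out at (8, 7, 3, 5), below what each blocked process needs in type-A units.
One completion order for the rest: P6, P2, P5, P1, P4. Step-by-step check:
  pool = (3, 3, 0, 1)
  run P6 (needs (0, 0, 0, 0), free (3, 3, 0, 1)); after release of (0, 0, 1, 1) the pool is (3, 3, 1, 2)
  run P2 (needs (1, 2, 1, 2), free (3, 3, 1, 2)); after release of (2, 0, 1, 0) the pool is (5, 3, 2, 2)
  run P5 (needs (0, 3, 0, 1), free (5, 3, 2, 2)); after release of (1, 1, 1, 1) the pool is (6, 4, 3, 3)
  run P1 (needs (3, 1, 1, 2), free (6, 4, 3, 3)); after release of (1, 2, 0, 0) the pool is (7, 6, 3, 3)
  run P4 (needs (1, 4, 1, 0), free (7, 6, 3, 3)); after release of (1, 1, 0, 2) the pool is (8, 7, 3, 5)
The stuck group stays short no matter what:
  P0 cannot run: need (6, 8, 2, 4) vs free (8, 7, 3, 5) (insufficient type-A units)
  P7 cannot run: need (2, 8, 3, 2) vs free (8, 7, 3, 5) (insufficient type-A units)


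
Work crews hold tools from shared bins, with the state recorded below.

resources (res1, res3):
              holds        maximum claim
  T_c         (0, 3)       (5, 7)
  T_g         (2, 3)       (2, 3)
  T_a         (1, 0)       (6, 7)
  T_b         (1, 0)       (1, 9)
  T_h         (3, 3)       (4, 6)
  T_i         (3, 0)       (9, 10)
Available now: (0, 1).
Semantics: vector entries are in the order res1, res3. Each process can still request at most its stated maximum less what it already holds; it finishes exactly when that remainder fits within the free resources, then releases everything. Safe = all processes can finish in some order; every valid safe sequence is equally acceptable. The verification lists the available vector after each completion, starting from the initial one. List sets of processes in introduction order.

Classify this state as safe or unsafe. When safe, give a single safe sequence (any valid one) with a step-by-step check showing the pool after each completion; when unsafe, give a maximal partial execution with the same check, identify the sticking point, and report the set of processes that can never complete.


SAFE — a valid safe sequence is T_g, T_h, T_c, T_a, T_b, T_i.
Key observation: reading the order forward, T_c is the first process whose need (5, 4) meets the free pool (5, 7) exactly on a resource it requests.
Check, step by step:
  pool = (0, 1)
  T_g needs (0, 0) <= (0, 1) -> finishes; pool += (2, 3) = (2, 4)
  T_h needs (1, 3) <= (2, 4) -> finishes; pool += (3, 3) = (5, 7)
  T_c needs (5, 4) <= (5, 7) -> finishes; pool += (0, 3) = (5, 10)
  T_a needs (5, 7) <= (5, 10) -> finishes; pool += (1, 0) = (6, 10)
  T_b needs (0, 9) <= (6, 10) -> finishes; pool += (1, 0) = (7, 10)
  T_i needs (6, 10) <= (7, 10) -> finishes; pool += (3, 0) = (10, 10)


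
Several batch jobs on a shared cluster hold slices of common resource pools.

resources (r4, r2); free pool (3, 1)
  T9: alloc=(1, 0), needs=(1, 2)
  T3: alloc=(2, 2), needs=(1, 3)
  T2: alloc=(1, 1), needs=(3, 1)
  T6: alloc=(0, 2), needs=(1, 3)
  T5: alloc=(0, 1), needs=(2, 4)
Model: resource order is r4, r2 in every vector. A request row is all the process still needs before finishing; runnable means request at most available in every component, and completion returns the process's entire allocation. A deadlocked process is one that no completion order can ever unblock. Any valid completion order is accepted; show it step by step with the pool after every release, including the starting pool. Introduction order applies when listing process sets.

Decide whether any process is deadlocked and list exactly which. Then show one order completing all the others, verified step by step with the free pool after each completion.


The deadlocked set is T3, T6 and T5.
Key observation: once T2, T9 finish, the pool peaks at (5, 2) — and every remaining process still needs more r2 than that.
The rest can finish in the order T2, T9. Walking it through:
  pool = (3, 1)
  run T2 (needs (3, 1), free (3, 1)); after release of (1, 1) the pool is (4, 2)
  run T9 (needs (1, 2), free (4, 2)); after release of (1, 0) the pool is (5, 2)
The blocked processes can never fit:
  blocked: T3 wants (1, 3), pool (5, 2) — not enough r2
  blocked: T6 wants (1, 3), pool (5, 2) — not enough r2
  blocked: T5 wants (2, 4), pool (5, 2) — not enough r2


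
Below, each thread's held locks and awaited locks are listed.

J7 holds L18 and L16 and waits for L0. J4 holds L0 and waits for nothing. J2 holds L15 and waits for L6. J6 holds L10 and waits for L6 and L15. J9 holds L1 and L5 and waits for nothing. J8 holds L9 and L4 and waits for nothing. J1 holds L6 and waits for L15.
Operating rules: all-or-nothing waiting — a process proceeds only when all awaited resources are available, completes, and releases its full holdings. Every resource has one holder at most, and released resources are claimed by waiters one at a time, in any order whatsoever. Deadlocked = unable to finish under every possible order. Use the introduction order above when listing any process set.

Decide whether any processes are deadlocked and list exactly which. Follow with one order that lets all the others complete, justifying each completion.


The deadlocked set is J2, J6 and J1.
Key observation: J2 -> J1 -> J2 is a circular wait — nothing in it can go first; J6 waits into the deadlock from upstream.
One completion order for the rest: J8, J9, J4, J7.
Step-by-step check:
  J8 waits on nothing -> runs at once and releases L9 and L4
  J9 waits on nothing -> runs at once and releases L1 and L5
  J4 waits on nothing -> runs at once and releases L0
  J7 waits on L0 — all released -> runs and releases L18 and L16


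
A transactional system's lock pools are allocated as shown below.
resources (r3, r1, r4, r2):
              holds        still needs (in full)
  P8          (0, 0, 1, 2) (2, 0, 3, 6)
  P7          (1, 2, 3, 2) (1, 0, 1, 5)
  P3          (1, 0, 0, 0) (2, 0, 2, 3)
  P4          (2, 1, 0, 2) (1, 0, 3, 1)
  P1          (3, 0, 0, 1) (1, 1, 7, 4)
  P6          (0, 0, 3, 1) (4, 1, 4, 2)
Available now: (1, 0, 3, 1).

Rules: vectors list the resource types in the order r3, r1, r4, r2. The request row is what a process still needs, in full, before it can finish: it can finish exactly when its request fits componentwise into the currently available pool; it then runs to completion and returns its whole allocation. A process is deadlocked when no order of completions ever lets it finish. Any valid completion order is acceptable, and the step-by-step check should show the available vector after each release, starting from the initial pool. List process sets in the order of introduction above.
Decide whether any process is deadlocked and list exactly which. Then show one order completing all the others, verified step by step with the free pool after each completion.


Deadlocked: P8, P7, P1 and P6.
Key observation: after P4, P3 the pool peaks at (4, 1, 3, 3), and each blocked process is short somewhere: P8 on r2; P7 on r2; P1 on r4, r2; P6 on r4.
One completion order for the rest: P4, P3. Step-by-step check:
  pool = (1, 0, 3, 1)
  P4: need (1, 0, 3, 1) fits (1, 0, 3, 1); releases (2, 1, 0, 2), pool now (3, 1, 3, 3)
  P3: need (2, 0, 2, 3) fits (3, 1, 3, 3); releases (1, 0, 0, 0), pool now (4, 1, 3, 3)
None of the blocked processes ever fits:
  blocked: P8 wants (2, 0, 3, 6), pool (4, 1, 3, 3) — not enough r2
  blocked: P7 wants (1, 0, 1, 5), pool (4, 1, 3, 3) — not enough r2
  blocked: P1 wants (1, 1, 7, 4), pool (4, 1, 3, 3) — not enough r4 and r2
  blocked: P6 wants (4, 1, 4, 2), pool (4, 1, 3, 3) — not enough r4
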